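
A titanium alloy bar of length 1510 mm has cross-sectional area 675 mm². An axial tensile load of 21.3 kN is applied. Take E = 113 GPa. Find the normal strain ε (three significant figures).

2.79e-04

σ = N/A = 31.56 MPa; ε = σ/E = 31.56/113000 = 2.793e-04.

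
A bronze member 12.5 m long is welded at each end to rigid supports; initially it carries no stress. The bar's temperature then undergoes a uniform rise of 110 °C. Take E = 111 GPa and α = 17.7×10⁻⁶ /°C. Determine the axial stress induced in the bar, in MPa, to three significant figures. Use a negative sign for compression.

-216 MPa

Free thermal expansion αLΔT = 17.7e-6 · 12500 · 110 = 24.34 mm.
The walls impose strain ε = −(24.34)/12500 = -1.9470e-03; σ = Eε = 111000 · -1.9470e-03 = -216.1 MPa.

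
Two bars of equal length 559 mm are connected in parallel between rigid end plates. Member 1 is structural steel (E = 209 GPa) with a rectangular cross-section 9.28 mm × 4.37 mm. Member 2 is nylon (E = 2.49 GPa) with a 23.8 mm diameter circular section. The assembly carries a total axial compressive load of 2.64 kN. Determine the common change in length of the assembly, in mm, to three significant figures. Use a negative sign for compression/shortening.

A_1 = 40.55 mm².
A_2 = 444.9 mm².
Equal strain + equilibrium ⇒ each member carries load in proportion to AE: A₁E₁ = 8476000 N, A₂E₂ = 1108000 N, ΣAE = 9583000 N.
δ = PL/ΣAE = -2640·559/9583000 = -0.154 mm.

-0.154 mm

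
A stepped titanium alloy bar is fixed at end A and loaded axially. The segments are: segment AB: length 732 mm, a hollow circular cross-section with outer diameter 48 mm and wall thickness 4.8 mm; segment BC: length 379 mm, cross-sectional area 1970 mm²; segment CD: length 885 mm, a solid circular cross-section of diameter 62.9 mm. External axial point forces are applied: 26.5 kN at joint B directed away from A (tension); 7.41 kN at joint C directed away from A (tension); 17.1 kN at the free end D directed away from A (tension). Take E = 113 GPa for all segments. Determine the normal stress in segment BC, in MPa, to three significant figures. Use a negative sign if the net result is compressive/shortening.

12.4 MPa

Internal axial forces (sectioning from the free end, tension +): N_CD = 17.1 kN, N_BC = 24.51 kN, N_AB = 51.01 kN.
σ_BC = N_BC/A_BC = 24510/1970 = 12.44 MPa.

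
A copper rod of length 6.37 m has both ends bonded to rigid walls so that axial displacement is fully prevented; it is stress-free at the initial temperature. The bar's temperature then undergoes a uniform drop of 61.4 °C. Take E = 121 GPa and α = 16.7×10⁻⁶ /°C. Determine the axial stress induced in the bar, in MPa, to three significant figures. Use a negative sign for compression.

124 MPa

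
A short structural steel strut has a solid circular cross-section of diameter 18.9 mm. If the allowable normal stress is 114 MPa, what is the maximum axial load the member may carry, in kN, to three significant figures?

A = 280.6 mm².
P_max = σ_allow · A = 114 · 280.6 = 31980 N = 31.98 kN.

32.0 kN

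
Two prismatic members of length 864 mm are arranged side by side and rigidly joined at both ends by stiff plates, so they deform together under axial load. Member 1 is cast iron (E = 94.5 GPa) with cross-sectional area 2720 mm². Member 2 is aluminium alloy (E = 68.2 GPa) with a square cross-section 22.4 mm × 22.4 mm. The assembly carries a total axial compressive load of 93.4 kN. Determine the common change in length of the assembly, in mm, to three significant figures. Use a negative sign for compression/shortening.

-0.277 mm

A_2 = 501.8 mm².
Equal strain + equilibrium ⇒ each member carries load in proportion to AE: A₁E₁ = 257000000 N, A₂E₂ = 34220000 N, ΣAE = 291300000 N.
δ = PL/ΣAE = -93400·864/291300000 = -0.2771 mm.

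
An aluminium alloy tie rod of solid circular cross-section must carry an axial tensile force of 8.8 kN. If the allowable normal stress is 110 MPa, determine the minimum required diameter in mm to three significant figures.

10.1 mm

Required area A ≥ P/σ_allow = 8800/110 = 80 mm².
For a solid circular section, d ≥ √(4A/π) = 10.09 mm.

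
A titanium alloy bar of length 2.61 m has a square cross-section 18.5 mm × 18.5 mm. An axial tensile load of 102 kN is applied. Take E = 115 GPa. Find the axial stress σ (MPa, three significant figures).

A = 342.2 mm².
σ = N/A = 102000/342.2 = 298 MPa.

298 MPa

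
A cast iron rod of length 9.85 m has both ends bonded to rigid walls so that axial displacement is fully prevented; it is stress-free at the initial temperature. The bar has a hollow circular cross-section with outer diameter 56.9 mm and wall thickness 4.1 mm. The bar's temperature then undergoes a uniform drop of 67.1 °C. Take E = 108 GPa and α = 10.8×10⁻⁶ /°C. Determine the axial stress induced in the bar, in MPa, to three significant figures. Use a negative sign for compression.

78.3 MPa

Free thermal expansion αLΔT = 10.8e-6 · 9850 · -67.1 = -7.138 mm.
The walls impose strain ε = −(-7.138)/9850 = 7.2468e-04; σ = Eε = 108000 · 7.2468e-04 = 78.27 MPa.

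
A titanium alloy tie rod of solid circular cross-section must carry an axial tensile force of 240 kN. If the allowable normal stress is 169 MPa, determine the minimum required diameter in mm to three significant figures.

42.5 mm

Required area A ≥ P/σ_allow = 240000/169 = 1420 mm².
For a solid circular section, d ≥ √(4A/π) = 42.52 mm.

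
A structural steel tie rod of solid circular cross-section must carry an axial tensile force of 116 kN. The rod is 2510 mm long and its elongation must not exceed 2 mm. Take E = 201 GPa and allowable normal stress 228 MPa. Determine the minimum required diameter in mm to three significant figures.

Required area A ≥ P/σ_allow = 116000/228 = 508.8 mm².
For a solid circular section, d ≥ √(4A/π) = 25.45 mm.
Elongation limit: A ≥ PL/(Eδ_allow) = 116000·2510/(201000·2) = 724.3 mm² ⇒ d ≥ 30.37 mm.
The elongation limit governs.

30.4 mm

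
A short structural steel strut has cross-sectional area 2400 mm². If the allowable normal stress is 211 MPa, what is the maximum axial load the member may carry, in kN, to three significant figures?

506 kN

P_max = σ_allow · A = 211 · 2400 = 506400 N = 506.4 kN.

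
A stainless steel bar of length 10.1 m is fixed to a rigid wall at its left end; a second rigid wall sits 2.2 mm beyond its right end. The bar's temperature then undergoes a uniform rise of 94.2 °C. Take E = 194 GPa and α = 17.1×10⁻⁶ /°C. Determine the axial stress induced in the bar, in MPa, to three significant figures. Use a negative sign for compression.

Free thermal expansion αLΔT = 17.1e-6 · 10100 · 94.2 = 16.27 mm.
The walls engage after the gap closes; constrained expansion = 16.27 − 2.2 = 14.07 mm.
The walls impose strain ε = −(14.07)/10100 = -1.3930e-03; σ = Eε = 194000 · -1.3930e-03 = -270.2 MPa.

-270 MPa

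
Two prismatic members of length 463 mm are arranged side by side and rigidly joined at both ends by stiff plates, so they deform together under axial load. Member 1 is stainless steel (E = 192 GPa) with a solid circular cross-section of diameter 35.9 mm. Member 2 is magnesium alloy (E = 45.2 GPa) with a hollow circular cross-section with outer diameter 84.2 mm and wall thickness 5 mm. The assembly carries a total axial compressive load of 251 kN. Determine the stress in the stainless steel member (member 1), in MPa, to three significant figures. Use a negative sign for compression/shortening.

-192 MPa

A_1 = 1012 mm².
A_2 = 1244 mm².
Equal strain + equilibrium ⇒ each member carries load in proportion to AE: A₁E₁ = 194300000 N, A₂E₂ = 56230000 N, ΣAE = 250600000 N.
σ₁ = P·E₁/ΣAE = -251000·192000/250600000 = -192.3 MPa.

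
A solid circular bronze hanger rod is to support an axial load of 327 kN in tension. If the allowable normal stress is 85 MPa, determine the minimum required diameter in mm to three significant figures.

Required area A ≥ P/σ_allow = 327000/85 = 3847 mm².
For a solid circular section, d ≥ √(4A/π) = 69.99 mm.

70.0 mm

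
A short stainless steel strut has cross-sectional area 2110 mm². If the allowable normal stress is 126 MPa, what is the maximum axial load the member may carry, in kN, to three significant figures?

P_max = σ_allow · A = 126 · 2110 = 265900 N = 265.9 kN.

266 kN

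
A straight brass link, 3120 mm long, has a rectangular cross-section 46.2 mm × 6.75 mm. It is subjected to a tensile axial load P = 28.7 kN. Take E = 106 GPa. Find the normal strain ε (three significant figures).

8.68e-04

A = 311.9 mm².
σ = N/A = 92.03 MPa; ε = σ/E = 92.03/106000 = 8.682e-04.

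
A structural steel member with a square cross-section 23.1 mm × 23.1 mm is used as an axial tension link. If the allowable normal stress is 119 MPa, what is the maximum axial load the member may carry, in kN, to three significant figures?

63.5 kN

A = 533.6 mm².
P_max = σ_allow · A = 119 · 533.6 = 63500 N = 63.5 kN.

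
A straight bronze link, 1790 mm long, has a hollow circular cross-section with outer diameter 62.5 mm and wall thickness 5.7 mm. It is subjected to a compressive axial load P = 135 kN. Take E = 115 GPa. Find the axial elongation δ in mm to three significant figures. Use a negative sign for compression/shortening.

-2.07 mm

A = 1017 mm².
δ_mech = NL/(AE) = -135000·1790/(1017·115000) = -2.066 mm.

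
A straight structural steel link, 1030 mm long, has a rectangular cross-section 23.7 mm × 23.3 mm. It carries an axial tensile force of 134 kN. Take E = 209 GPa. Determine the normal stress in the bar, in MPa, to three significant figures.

243 MPa

A = 552.2 mm².
σ = N/A = 134000/552.2 = 242.7 MPa.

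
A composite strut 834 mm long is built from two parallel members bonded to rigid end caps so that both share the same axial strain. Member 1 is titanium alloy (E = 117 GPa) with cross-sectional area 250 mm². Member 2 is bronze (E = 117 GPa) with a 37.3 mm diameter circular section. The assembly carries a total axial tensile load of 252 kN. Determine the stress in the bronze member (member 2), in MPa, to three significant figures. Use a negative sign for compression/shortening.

188 MPa

A_2 = 1093 mm².
Equal strain + equilibrium ⇒ each member carries load in proportion to AE: A₁E₁ = 29250000 N, A₂E₂ = 127800000 N, ΣAE = 157100000 N.
σ₂ = P·E₂/ΣAE = 252000·117000/157100000 = 187.7 MPa.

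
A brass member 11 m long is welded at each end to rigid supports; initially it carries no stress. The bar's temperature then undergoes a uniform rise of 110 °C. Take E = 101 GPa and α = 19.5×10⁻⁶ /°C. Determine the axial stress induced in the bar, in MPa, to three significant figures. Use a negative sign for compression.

Free thermal expansion αLΔT = 19.5e-6 · 11000 · 110 = 23.59 mm.
The walls impose strain ε = −(23.59)/11000 = -2.1450e-03; σ = Eε = 101000 · -2.1450e-03 = -216.6 MPa.

-217 MPa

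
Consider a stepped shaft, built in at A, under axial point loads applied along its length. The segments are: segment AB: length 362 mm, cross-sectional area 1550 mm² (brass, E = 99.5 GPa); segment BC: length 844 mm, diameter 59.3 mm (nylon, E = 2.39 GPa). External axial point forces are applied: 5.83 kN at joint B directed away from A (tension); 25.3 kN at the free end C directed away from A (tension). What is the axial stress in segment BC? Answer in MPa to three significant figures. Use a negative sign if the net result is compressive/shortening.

Internal axial forces (sectioning from the free end, tension +): N_BC = 25.3 kN, N_AB = 31.13 kN.
A_BC = 2762 mm².
σ_BC = N_BC/A_BC = 25300/2762 = 9.161 MPa.

9.16 MPa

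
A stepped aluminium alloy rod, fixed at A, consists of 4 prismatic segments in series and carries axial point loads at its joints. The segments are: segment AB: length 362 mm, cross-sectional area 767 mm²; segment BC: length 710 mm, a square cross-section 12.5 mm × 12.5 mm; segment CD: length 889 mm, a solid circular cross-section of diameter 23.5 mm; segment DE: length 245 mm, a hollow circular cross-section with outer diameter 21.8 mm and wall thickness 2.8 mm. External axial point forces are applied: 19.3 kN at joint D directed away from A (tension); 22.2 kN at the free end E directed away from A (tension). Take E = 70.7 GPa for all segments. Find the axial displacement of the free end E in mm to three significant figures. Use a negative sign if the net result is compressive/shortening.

Internal axial forces (sectioning from the free end, tension +): N_DE = 22.2 kN, N_CD = 41.5 kN, N_BC = 41.5 kN, N_AB = 41.5 kN.
A_BC = 156.2 mm².
A_CD = 433.7 mm².
A_DE = 167.1 mm².
δ_AB = 41500·362/(767·70700) = 0.277 mm
δ_BC = 41500·710/(156.2·70700) = 2.667 mm
δ_CD = 41500·889/(433.7·70700) = 1.203 mm
δ_DE = 22200·245/(167.1·70700) = 0.4603 mm
δ = Σδ_i = 4.608 mm.

4.61 mm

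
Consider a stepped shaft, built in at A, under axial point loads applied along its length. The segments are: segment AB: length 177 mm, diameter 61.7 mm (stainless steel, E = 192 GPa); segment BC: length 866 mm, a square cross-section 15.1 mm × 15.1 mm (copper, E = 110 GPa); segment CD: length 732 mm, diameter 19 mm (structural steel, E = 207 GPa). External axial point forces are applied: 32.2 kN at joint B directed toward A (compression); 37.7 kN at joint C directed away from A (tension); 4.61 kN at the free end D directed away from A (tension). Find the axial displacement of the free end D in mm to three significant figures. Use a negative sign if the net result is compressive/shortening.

Internal axial forces (sectioning from the free end, tension +): N_CD = 4.61 kN, N_BC = 42.31 kN, N_AB = 10.11 kN.
A_AB = 2990 mm².
A_BC = 228 mm².
A_CD = 283.5 mm².
δ_AB = 10110·177/(2990·192000) = 0.003117 mm
δ_BC = 42310·866/(228·110000) = 1.461 mm
δ_CD = 4610·732/(283.5·207000) = 0.0575 mm
δ = Σδ_i = 1.521 mm.

1.52 mm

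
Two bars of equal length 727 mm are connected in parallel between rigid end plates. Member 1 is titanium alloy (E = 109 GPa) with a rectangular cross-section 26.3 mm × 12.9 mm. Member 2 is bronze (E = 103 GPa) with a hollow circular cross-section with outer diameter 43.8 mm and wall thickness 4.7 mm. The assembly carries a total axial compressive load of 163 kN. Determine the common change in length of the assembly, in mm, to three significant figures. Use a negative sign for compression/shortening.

A_1 = 339.3 mm².
A_2 = 577.3 mm².
Equal strain + equilibrium ⇒ each member carries load in proportion to AE: A₁E₁ = 36980000 N, A₂E₂ = 59470000 N, ΣAE = 96450000 N.
δ = PL/ΣAE = -163000·727/96450000 = -1.229 mm.

-1.23 mm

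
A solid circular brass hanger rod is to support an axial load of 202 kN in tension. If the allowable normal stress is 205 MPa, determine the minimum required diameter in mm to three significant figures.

35.4 mm

Required area A ≥ P/σ_allow = 202000/205 = 985.4 mm².
For a solid circular section, d ≥ √(4A/π) = 35.42 mm.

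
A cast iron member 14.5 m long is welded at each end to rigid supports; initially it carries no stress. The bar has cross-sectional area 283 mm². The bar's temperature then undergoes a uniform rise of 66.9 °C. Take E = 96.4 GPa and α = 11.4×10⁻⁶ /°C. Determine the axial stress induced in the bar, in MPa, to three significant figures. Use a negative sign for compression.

-73.5 MPa

Free thermal expansion αLΔT = 11.4e-6 · 14500 · 66.9 = 11.06 mm.
The walls impose strain ε = −(11.06)/14500 = -7.6266e-04; σ = Eε = 96400 · -7.6266e-04 = -73.52 MPa.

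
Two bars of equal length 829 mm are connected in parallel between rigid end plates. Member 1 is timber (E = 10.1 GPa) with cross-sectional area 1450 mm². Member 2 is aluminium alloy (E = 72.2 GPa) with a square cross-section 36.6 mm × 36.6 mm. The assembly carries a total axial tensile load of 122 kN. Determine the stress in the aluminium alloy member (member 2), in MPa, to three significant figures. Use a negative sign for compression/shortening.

79.1 MPa

A_2 = 1340 mm².
Equal strain + equilibrium ⇒ each member carries load in proportion to AE: A₁E₁ = 14640000 N, A₂E₂ = 96720000 N, ΣAE = 111400000 N.
σ₂ = P·E₂/ΣAE = 122000·72200/111400000 = 79.1 MPa.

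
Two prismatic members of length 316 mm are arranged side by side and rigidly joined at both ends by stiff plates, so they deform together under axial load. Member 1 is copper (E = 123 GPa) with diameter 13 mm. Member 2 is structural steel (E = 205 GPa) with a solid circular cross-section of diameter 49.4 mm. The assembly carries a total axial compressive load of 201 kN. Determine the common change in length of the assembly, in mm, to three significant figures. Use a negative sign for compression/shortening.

A_1 = 132.7 mm².
A_2 = 1917 mm².
Equal strain + equilibrium ⇒ each member carries load in proportion to AE: A₁E₁ = 16330000 N, A₂E₂ = 392900000 N, ΣAE = 409200000 N.
δ = PL/ΣAE = -201000·316/409200000 = -0.1552 mm.

-0.155 mm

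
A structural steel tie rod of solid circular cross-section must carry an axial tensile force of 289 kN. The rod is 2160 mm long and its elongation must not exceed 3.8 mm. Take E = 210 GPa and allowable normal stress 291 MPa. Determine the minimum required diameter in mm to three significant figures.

35.6 mm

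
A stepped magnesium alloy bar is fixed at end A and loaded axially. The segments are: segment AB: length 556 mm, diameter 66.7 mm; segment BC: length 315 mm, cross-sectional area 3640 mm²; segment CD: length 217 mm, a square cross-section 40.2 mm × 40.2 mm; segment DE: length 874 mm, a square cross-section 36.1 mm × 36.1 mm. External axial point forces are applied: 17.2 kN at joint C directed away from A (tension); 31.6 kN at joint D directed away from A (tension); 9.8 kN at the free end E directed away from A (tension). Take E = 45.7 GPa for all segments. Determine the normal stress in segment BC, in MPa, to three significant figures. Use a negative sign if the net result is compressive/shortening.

16.1 MPa

Internal axial forces (sectioning from the free end, tension +): N_DE = 9.8 kN, N_CD = 41.4 kN, N_BC = 58.6 kN, N_AB = 58.6 kN.
σ_BC = N_BC/A_BC = 58600/3640 = 16.1 MPa.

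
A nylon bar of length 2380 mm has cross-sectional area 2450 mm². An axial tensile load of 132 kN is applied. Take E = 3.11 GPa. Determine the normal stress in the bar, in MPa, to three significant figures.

σ = N/A = 132000/2450 = 53.88 MPa.

53.9 MPa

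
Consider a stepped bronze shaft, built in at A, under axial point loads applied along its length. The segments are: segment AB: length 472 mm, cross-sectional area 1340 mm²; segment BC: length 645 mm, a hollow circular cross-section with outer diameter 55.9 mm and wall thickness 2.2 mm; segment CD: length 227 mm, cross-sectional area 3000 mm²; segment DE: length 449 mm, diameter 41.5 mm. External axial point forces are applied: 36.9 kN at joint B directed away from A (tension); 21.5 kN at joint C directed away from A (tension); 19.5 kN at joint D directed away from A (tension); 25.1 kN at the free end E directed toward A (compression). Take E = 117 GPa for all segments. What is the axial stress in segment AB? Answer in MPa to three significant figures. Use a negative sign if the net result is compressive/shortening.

Internal axial forces (sectioning from the free end, tension +): N_DE = -25.1 kN, N_CD = -5.6 kN, N_BC = 15.9 kN, N_AB = 52.8 kN.
σ_AB = N_AB/A_AB = 52800/1340 = 39.4 MPa.

39.4 MPa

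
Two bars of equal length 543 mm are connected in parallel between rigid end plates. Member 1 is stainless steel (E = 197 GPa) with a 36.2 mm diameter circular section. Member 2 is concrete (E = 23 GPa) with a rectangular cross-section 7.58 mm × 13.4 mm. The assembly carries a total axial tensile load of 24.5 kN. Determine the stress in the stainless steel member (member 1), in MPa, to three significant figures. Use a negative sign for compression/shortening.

23.5 MPa

A_1 = 1029 mm².
A_2 = 101.6 mm².
Equal strain + equilibrium ⇒ each member carries load in proportion to AE: A₁E₁ = 202800000 N, A₂E₂ = 2336000 N, ΣAE = 205100000 N.
σ₁ = P·E₁/ΣAE = 24500·197000/205100000 = 23.53 MPa.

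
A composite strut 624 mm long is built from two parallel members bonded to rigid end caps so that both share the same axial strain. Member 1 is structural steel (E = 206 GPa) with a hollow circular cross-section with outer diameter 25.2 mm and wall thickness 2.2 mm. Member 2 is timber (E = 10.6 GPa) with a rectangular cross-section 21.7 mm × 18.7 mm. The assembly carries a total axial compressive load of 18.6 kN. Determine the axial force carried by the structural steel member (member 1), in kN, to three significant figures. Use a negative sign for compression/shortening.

-16.4 kN

A_1 = 159 mm².
A_2 = 405.8 mm².
Equal strain + equilibrium ⇒ each member carries load in proportion to AE: A₁E₁ = 32750000 N, A₂E₂ = 4301000 N, ΣAE = 37050000 N.
F₁ = P·A₁E₁/ΣAE = -18600·32750000/37050000 = -16440 N.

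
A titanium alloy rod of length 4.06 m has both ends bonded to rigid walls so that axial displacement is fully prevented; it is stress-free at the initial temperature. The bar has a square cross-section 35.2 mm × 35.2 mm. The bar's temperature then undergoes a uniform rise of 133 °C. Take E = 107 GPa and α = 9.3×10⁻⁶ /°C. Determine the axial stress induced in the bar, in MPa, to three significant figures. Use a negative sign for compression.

Free thermal expansion αLΔT = 9.3e-6 · 4060 · 133 = 5.022 mm.
The walls impose strain ε = −(5.022)/4060 = -1.2369e-03; σ = Eε = 107000 · -1.2369e-03 = -132.3 MPa.

-132 MPa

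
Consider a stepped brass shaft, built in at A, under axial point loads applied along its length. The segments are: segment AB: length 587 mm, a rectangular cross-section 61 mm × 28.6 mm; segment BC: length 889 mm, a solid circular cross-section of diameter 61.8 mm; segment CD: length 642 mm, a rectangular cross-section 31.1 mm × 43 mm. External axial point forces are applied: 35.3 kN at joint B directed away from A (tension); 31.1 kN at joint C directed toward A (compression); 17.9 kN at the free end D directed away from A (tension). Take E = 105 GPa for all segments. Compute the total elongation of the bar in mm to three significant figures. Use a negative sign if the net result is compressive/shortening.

Internal axial forces (sectioning from the free end, tension +): N_CD = 17.9 kN, N_BC = -13.2 kN, N_AB = 22.1 kN.
A_AB = 1745 mm².
A_BC = 3000 mm².
A_CD = 1337 mm².
δ_AB = 22100·587/(1745·105000) = 0.07082 mm
δ_BC = -13200·889/(3000·105000) = -0.03726 mm
δ_CD = 17900·642/(1337·105000) = 0.08184 mm
δ = Σδ_i = 0.1154 mm.

0.115 mm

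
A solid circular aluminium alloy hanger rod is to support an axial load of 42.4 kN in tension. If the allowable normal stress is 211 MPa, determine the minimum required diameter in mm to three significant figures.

16.0 mm

Required area A ≥ P/σ_allow = 42400/211 = 200.9 mm².
For a solid circular section, d ≥ √(4A/π) = 16 mm.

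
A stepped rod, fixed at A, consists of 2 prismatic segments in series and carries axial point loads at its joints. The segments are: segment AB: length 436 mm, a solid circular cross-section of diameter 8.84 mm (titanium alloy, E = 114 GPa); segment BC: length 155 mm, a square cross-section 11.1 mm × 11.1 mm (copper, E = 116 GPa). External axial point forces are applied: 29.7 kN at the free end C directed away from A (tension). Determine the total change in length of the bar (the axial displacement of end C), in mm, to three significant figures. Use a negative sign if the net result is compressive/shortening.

Internal axial forces (sectioning from the free end, tension +): N_BC = 29.7 kN, N_AB = 29.7 kN.
A_AB = 61.38 mm².
A_BC = 123.2 mm².
δ_AB = 29700·436/(61.38·114000) = 1.851 mm
δ_BC = 29700·155/(123.2·116000) = 0.3221 mm
δ = Σδ_i = 2.173 mm.

2.17 mm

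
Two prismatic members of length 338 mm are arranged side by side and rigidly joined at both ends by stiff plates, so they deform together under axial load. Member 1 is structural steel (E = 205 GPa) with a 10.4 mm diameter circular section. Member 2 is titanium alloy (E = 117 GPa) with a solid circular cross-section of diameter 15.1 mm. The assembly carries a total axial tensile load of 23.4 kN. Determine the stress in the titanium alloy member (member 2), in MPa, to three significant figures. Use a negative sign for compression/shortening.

71.4 MPa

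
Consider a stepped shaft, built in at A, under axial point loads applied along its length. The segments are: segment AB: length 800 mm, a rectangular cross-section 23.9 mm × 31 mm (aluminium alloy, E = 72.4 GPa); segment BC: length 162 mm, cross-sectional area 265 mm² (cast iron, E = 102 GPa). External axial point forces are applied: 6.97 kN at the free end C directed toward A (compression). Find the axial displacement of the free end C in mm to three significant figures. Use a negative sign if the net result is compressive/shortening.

Internal axial forces (sectioning from the free end, tension +): N_BC = -6.97 kN, N_AB = -6.97 kN.
A_AB = 740.9 mm².
δ_AB = -6970·800/(740.9·72400) = -0.104 mm
δ_BC = -6970·162/(265·102000) = -0.04177 mm
δ = Σδ_i = -0.1457 mm.

-0.146 mm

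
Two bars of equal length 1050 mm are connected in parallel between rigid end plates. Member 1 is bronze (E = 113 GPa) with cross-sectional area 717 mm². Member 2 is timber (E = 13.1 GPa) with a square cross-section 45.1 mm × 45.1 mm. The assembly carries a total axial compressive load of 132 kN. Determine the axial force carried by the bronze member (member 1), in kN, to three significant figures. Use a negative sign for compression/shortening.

-99.3 kN

A_2 = 2034 mm².
Equal strain + equilibrium ⇒ each member carries load in proportion to AE: A₁E₁ = 81020000 N, A₂E₂ = 26650000 N, ΣAE = 107700000 N.
F₁ = P·A₁E₁/ΣAE = -132000·81020000/107700000 = -99330 N.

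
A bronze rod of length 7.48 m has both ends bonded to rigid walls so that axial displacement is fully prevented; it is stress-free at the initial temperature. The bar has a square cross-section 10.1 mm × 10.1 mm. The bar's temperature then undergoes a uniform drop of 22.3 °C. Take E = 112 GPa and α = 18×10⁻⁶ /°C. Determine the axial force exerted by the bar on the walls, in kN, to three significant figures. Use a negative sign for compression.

4.59 kN

Free thermal expansion αLΔT = 18e-6 · 7480 · -22.3 = -3.002 mm.
The walls impose strain ε = −(-3.002)/7480 = 4.0140e-04; σ = Eε = 112000 · 4.0140e-04 = 44.96 MPa.
Wall reaction R = σ·A = 44.96·102 = 4586 N = 4.586 kN.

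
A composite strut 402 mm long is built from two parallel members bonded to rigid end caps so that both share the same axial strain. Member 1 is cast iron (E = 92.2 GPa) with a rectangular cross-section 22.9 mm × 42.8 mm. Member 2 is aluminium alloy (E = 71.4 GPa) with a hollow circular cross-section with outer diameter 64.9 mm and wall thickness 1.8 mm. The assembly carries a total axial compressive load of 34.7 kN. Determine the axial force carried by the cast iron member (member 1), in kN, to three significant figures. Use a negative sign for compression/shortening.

-27.1 kN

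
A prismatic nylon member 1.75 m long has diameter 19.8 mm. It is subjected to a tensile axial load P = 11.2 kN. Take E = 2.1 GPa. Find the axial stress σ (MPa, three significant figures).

36.4 MPa

A = 307.9 mm².
σ = N/A = 11200/307.9 = 36.37 MPa.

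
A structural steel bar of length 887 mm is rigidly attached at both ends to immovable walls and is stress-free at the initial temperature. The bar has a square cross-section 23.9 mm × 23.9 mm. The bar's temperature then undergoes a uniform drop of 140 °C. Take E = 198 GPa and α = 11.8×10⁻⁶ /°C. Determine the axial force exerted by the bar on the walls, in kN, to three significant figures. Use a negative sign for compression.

187 kN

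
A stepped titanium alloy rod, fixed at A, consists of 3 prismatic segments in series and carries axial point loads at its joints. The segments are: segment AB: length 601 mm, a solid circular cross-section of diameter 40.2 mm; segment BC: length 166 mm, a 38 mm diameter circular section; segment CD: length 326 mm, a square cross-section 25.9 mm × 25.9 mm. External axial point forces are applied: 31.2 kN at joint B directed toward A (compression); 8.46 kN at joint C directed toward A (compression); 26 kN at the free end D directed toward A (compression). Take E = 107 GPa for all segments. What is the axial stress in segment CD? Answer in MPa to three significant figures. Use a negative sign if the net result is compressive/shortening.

-38.8 MPa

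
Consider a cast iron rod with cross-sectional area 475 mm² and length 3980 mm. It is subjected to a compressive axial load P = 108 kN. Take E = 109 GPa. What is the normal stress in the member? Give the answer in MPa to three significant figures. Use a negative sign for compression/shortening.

-227 MPa

σ = N/A = -108000/475 = -227.4 MPa.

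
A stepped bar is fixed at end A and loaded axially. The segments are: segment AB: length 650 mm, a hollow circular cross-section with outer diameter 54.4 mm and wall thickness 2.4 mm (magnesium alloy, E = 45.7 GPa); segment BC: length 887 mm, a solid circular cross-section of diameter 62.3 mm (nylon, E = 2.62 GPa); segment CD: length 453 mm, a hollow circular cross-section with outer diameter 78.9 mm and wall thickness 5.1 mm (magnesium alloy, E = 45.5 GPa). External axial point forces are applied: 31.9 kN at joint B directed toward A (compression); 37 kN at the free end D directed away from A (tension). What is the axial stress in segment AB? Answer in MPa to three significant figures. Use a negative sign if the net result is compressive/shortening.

13.0 MPa

Internal axial forces (sectioning from the free end, tension +): N_CD = 37 kN, N_BC = 37 kN, N_AB = 5.1 kN.
A_AB = 392.1 mm².
σ_AB = N_AB/A_AB = 5100/392.1 = 13.01 MPa.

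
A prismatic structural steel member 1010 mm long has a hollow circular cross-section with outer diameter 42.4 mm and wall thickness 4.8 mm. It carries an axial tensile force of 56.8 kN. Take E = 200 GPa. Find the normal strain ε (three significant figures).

5.01e-04

A = 567 mm².
σ = N/A = 100.2 MPa; ε = σ/E = 100.2/200000 = 5.009e-04.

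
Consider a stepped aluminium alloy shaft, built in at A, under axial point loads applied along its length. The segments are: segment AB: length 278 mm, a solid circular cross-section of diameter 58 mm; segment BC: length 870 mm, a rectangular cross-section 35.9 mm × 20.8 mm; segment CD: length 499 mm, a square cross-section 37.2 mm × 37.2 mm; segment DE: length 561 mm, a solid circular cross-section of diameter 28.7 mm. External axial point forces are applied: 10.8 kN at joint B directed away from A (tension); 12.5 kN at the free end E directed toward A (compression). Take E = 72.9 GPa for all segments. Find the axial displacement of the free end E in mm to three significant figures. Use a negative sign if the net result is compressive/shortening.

Internal axial forces (sectioning from the free end, tension +): N_DE = -12.5 kN, N_CD = -12.5 kN, N_BC = -12.5 kN, N_AB = -1.7 kN.
A_AB = 2642 mm².
A_BC = 746.7 mm².
A_CD = 1384 mm².
A_DE = 646.9 mm².
δ_AB = -1700·278/(2642·72900) = -0.002454 mm
δ_BC = -12500·870/(746.7·72900) = -0.1998 mm
δ_CD = -12500·499/(1384·72900) = -0.06183 mm
δ_DE = -12500·561/(646.9·72900) = -0.1487 mm
δ = Σδ_i = -0.4128 mm.

-0.413 mm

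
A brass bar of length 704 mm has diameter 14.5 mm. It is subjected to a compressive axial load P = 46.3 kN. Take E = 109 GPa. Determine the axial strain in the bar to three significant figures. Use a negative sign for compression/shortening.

-0.00257

A = 165.1 mm².
σ = N/A = -280.4 MPa; ε = σ/E = -280.4/109000 = -2.572e-03.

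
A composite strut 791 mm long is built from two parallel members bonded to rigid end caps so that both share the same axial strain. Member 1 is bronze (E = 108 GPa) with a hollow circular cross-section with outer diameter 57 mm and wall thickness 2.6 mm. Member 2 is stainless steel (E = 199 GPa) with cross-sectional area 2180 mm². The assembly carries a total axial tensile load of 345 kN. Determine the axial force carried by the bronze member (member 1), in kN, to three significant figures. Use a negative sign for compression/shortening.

A_1 = 444.3 mm².
Equal strain + equilibrium ⇒ each member carries load in proportion to AE: A₁E₁ = 47990000 N, A₂E₂ = 433800000 N, ΣAE = 481800000 N.
F₁ = P·A₁E₁/ΣAE = 345000·47990000/481800000 = 34360 N.

34.4 kN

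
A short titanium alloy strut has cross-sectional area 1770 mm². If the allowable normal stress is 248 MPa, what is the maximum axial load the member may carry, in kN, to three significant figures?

P_max = σ_allow · A = 248 · 1770 = 439000 N = 439 kN.

439 kN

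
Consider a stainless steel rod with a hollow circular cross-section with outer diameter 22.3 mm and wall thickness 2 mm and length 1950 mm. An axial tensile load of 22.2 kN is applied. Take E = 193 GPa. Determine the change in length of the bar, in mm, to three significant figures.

1.76 mm

A = 127.5 mm².
δ_mech = NL/(AE) = 22200·1950/(127.5·193000) = 1.759 mm.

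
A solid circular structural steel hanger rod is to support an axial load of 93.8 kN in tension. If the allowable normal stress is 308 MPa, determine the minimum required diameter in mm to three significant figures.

19.7 mm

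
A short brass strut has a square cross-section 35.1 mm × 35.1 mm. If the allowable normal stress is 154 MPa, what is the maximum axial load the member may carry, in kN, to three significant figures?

A = 1232 mm².
P_max = σ_allow · A = 154 · 1232 = 189700 N = 189.7 kN.

190 kN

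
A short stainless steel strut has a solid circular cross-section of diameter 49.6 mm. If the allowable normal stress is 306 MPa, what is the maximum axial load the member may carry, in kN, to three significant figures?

A = 1932 mm².
P_max = σ_allow · A = 306 · 1932 = 591300 N = 591.3 kN.

591 kN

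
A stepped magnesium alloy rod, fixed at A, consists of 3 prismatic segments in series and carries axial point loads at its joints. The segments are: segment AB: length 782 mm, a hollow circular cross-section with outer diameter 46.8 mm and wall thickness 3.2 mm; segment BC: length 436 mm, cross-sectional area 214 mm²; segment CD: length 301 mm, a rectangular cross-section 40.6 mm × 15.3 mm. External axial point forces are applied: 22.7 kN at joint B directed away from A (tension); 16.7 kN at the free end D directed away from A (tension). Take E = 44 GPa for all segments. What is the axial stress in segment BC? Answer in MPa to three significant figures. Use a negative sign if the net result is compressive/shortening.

78.0 MPa

Internal axial forces (sectioning from the free end, tension +): N_CD = 16.7 kN, N_BC = 16.7 kN, N_AB = 39.4 kN.
σ_BC = N_BC/A_BC = 16700/214 = 78.04 MPa.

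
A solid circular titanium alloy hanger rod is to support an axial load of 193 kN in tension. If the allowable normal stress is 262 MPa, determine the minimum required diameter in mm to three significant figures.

Required area A ≥ P/σ_allow = 193000/262 = 736.6 mm².
For a solid circular section, d ≥ √(4A/π) = 30.63 mm.

30.6 mm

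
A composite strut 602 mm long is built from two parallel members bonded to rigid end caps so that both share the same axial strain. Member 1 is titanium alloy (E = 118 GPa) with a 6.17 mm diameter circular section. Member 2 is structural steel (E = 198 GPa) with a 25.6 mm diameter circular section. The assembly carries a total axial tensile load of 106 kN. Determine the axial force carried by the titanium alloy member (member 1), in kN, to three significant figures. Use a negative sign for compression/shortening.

A_1 = 29.9 mm².
A_2 = 514.7 mm².
Equal strain + equilibrium ⇒ each member carries load in proportion to AE: A₁E₁ = 3528000 N, A₂E₂ = 101900000 N, ΣAE = 105400000 N.
F₁ = P·A₁E₁/ΣAE = 106000·3528000/105400000 = 3547 N.

3.55 kN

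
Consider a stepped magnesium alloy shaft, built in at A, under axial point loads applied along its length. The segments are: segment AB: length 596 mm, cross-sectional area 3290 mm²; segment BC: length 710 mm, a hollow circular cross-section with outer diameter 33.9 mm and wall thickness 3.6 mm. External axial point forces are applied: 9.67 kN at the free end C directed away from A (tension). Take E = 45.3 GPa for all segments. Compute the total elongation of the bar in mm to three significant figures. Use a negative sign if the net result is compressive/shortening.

0.481 mm

Internal axial forces (sectioning from the free end, tension +): N_BC = 9.67 kN, N_AB = 9.67 kN.
A_BC = 342.7 mm².
δ_AB = 9670·596/(3290·45300) = 0.03867 mm
δ_BC = 9670·710/(342.7·45300) = 0.4423 mm
δ = Σδ_i = 0.4809 mm.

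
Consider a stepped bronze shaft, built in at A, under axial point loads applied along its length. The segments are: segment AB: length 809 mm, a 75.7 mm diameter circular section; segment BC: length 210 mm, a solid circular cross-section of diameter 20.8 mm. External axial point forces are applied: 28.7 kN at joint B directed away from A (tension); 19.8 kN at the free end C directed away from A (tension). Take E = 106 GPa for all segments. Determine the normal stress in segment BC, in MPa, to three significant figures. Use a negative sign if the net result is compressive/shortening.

Internal axial forces (sectioning from the free end, tension +): N_BC = 19.8 kN, N_AB = 48.5 kN.
A_BC = 339.8 mm².
σ_BC = N_BC/A_BC = 19800/339.8 = 58.27 MPa.

58.3 MPa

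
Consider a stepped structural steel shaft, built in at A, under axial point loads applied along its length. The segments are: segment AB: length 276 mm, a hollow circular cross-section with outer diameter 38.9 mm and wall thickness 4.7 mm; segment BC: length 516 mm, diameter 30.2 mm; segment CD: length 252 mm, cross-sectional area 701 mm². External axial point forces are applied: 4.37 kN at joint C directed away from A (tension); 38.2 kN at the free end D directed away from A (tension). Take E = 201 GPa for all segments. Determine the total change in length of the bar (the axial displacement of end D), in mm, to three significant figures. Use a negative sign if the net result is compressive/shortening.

0.337 mm

Internal axial forces (sectioning from the free end, tension +): N_CD = 38.2 kN, N_BC = 42.57 kN, N_AB = 42.57 kN.
A_AB = 505 mm².
A_BC = 716.3 mm².
δ_AB = 42570·276/(505·201000) = 0.1158 mm
δ_BC = 42570·516/(716.3·201000) = 0.1526 mm
δ_CD = 38200·252/(701·201000) = 0.06832 mm
δ = Σδ_i = 0.3366 mm.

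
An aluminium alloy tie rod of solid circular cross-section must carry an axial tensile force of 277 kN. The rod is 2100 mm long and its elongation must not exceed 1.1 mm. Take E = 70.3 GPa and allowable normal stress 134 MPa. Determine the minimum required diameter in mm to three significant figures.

97.9 mm

Required area A ≥ P/σ_allow = 277000/134 = 2067 mm².
For a solid circular section, d ≥ √(4A/π) = 51.3 mm.
Elongation limit: A ≥ PL/(Eδ_allow) = 277000·2100/(70300·1.1) = 7522 mm² ⇒ d ≥ 97.87 mm.
The elongation limit governs.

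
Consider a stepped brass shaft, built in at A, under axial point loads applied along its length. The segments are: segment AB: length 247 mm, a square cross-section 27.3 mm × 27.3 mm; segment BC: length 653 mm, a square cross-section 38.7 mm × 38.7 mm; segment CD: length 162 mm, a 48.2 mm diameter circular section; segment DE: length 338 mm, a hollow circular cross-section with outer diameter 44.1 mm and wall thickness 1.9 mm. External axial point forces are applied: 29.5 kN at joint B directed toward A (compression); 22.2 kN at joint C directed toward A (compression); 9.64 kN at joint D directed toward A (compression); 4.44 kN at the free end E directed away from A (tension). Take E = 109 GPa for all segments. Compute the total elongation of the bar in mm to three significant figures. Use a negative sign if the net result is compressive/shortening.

-0.232 mm

Internal axial forces (sectioning from the free end, tension +): N_DE = 4.44 kN, N_CD = -5.2 kN, N_BC = -27.4 kN, N_AB = -56.9 kN.
A_AB = 745.3 mm².
A_BC = 1498 mm².
A_CD = 1825 mm².
A_DE = 251.9 mm².
δ_AB = -56900·247/(745.3·109000) = -0.173 mm
δ_BC = -27400·653/(1498·109000) = -0.1096 mm
δ_CD = -5200·162/(1825·109000) = -0.004236 mm
δ_DE = 4440·338/(251.9·109000) = 0.05466 mm
δ = Σδ_i = -0.2322 mm.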